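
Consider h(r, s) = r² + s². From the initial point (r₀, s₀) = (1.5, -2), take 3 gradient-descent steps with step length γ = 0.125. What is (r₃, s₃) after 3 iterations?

(0.6328125, -0.84375)

∇h = (2r, 2s)
(r₁, s₁) = (1.5, -2) − 0.125·(3, -4) = (1.125, -1.5)
(r₂, s₂) = (1.125, -1.5) − 0.125·(2.25, -3) = (0.84375, -1.125)
(r₃, s₃) = (0.84375, -1.125) − 0.125·(1.6875, -2.25) = (0.6328125, -0.84375)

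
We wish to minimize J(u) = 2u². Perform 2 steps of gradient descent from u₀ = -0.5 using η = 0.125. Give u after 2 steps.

J′(u) = 4u
Step 1: J′(-0.5) = -2; u₁ = -0.5 − 0.125·(-2) = -0.25
Step 2: J′(-0.25) = -1; u₂ = -0.25 − 0.125·(-1) = -0.125

-0.125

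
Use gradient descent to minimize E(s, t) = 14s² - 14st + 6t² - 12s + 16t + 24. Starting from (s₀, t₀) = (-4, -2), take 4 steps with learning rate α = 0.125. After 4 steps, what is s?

∇E = (28s - 14t - 12, -14s + 12t + 16)
Step 1: at (-4, -2), ∇E = (-96, 48) → (-4, -2) − 0.125·(-96, 48) = (8, -8)
Step 2: at (8, -8), ∇E = (324, -192) → (8, -8) − 0.125·(324, -192) = (-32.5, 16)
Step 3: at (-32.5, 16), ∇E = (-1146, 663) → (-32.5, 16) − 0.125·(-1146, 663) = (110.75, -66.875)
Step 4: at (110.75, -66.875), ∇E = (4025.25, -2337) → (110.75, -66.875) − 0.125·(4025.25, -2337) = (-392.40625, 225.25)
s = -392.40625

-392.40625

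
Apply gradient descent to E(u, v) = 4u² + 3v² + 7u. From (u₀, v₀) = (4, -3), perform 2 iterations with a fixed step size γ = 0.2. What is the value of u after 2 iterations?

∇E = (8u + 7, 6v)
Step 1: at (4, -3), ∇E = (39, -18) → (4, -3) − 0.2·(39, -18) = (-3.8, 0.6)
Step 2: at (-3.8, 0.6), ∇E = (-23.4, 3.6) → (-3.8, 0.6) − 0.2·(-23.4, 3.6) = (0.88, -0.12)
u = 0.88

0.88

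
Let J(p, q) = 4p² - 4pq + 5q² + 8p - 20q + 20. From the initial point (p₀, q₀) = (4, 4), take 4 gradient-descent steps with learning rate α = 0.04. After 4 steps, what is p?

∇J = (8p - 4q + 8, -4p + 10q - 20)
Step 1: at (4, 4), ∇J = (24, 4) → (4, 4) − 0.04·(24, 4) = (3.04, 3.84)
Step 2: at (3.04, 3.84), ∇J = (16.96, 6.24) → (3.04, 3.84) − 0.04·(16.96, 6.24) = (2.3616, 3.5904)
Step 3: at (2.3616, 3.5904), ∇J = (12.5312, 6.4576) → (2.3616, 3.5904) − 0.04·(12.5312, 6.4576) = (1.860352, 3.332096)
Step 4: at (1.860352, 3.332096), ∇J = (9.554432, 5.879552) → (1.860352, 3.332096) − 0.04·(9.554432, 5.879552) = (1.47817472, 3.09691392)
p = 1.47817472

1.47817472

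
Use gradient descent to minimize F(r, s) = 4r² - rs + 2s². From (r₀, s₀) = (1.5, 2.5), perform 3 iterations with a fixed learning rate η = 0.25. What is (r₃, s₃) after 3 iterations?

∇F = (8r - s, -r + 4s)
Step 1: at (1.5, 2.5), ∇F = (9.5, 8.5) → (1.5, 2.5) − 0.25·(9.5, 8.5) = (-0.875, 0.375)
Step 2: at (-0.875, 0.375), ∇F = (-7.375, 2.375) → (-0.875, 0.375) − 0.25·(-7.375, 2.375) = (0.96875, -0.21875)
Step 3: at (0.96875, -0.21875), ∇F = (7.96875, -1.84375) → (0.96875, -0.21875) − 0.25·(7.96875, -1.84375) = (-1.0234375, 0.2421875)

(-1.0234375, 0.2421875)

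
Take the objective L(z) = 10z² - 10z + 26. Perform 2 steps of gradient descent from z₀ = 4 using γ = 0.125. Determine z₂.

L′(z) = 20z - 10
Step 1: L′(4) = 70; z₁ = 4 − 0.125·70 = -4.75
Step 2: L′(-4.75) = -105; z₂ = -4.75 − 0.125·(-105) = 8.375

8.375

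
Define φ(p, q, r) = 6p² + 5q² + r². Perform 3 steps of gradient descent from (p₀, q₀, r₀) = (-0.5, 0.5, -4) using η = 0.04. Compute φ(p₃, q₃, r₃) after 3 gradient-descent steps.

9.789655936

∇φ = (12p, 10q, 2r)
(p₁, q₁, r₁) = (-0.5, 0.5, -4) − 0.04·(-6, 5, -8) = (-0.26, 0.3, -3.68)
(p₂, q₂, r₂) = (-0.26, 0.3, -3.68) − 0.04·(-3.12, 3, -7.36) = (-0.1352, 0.18, -3.3856)
(p₃, q₃, r₃) = (-0.1352, 0.18, -3.3856) − 0.04·(-1.6224, 1.8, -6.7712) = (-0.070304, 0.108, -3.114752)
φ(-0.070304, 0.108, -3.114752) = 9.789655936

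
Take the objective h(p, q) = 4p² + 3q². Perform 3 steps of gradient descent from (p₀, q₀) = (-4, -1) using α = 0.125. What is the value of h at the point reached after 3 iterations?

0.000732421875

∇h = (8p, 6q)
Step 1: at (-4, -1), ∇h = (-32, -6) → (-4, -1) − 0.125·(-32, -6) = (0, -0.25)
Step 2: at (0, -0.25), ∇h = (0, -1.5) → (0, -0.25) − 0.125·(0, -1.5) = (0, -0.0625)
Step 3: at (0, -0.0625), ∇h = (0, -0.375) → (0, -0.0625) − 0.125·(0, -0.375) = (0, -0.015625)
h(0, -0.015625) = 0.000732421875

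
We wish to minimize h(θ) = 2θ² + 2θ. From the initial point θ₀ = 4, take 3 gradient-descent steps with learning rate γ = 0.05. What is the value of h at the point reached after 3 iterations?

10.116832

h′(θ) = 4θ + 2
Step 1: h′(4) = 18; θ₁ = 4 − 0.05·18 = 3.1
Step 2: h′(3.1) = 14.4; θ₂ = 3.1 − 0.05·14.4 = 2.38
Step 3: h′(2.38) = 11.52; θ₃ = 2.38 − 0.05·11.52 = 1.804
h(1.804) = 10.116832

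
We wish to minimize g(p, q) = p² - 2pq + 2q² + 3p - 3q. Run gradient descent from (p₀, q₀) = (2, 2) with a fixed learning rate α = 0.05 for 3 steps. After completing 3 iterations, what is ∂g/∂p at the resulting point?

∇g = (2p - 2q + 3, -2p + 4q - 3)
(p₁, q₁) = (2, 2) − 0.05·(3, 1) = (1.85, 1.95)
(p₂, q₂) = (1.85, 1.95) − 0.05·(2.8, 1.1) = (1.71, 1.895)
(p₃, q₃) = (1.71, 1.895) − 0.05·(2.63, 1.16) = (1.5785, 1.837)
∂g/∂p at (1.5785, 1.837) = 2.483

2.483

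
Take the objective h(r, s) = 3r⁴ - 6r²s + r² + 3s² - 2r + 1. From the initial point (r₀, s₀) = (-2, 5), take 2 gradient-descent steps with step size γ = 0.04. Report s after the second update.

5.393216

∇h = (12r³ - 12rs + 2r - 2, -6r² + 6s)
(r₁, s₁) = (-2, 5) − 0.04·(18, 6) = (-2.72, 4.76)
(r₂, s₂) = (-2.72, 4.76) − 0.04·(-93.557376, -15.8304) = (1.02229504, 5.393216)
s = 5.393216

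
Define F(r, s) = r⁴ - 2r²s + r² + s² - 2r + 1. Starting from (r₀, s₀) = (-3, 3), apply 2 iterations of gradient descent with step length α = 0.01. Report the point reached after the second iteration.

(-1.98464, 3.1544)

∇F = (4r³ - 4rs + 2r - 2, -2r² + 2s)
(r₁, s₁) = (-3, 3) − 0.01·(-80, -12) = (-2.2, 3.12)
(r₂, s₂) = (-2.2, 3.12) − 0.01·(-21.536, -3.44) = (-1.98464, 3.1544)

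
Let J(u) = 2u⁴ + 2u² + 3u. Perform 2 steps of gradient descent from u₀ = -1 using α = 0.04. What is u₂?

-0.57371392

J′(u) = 8u³ + 4u + 3
Step 1: J′(-1) = -9; u₁ = -1 − 0.04·(-9) = -0.64
Step 2: J′(-0.64) = -1.657152; u₂ = -0.64 − 0.04·(-1.657152) = -0.57371392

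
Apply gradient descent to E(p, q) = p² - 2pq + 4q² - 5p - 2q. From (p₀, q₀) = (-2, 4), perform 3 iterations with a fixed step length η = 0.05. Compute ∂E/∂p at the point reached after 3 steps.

∇E = (2p - 2q - 5, -2p + 8q - 2)
Step 1: at (-2, 4), ∇E = (-17, 34) → (-2, 4) − 0.05·(-17, 34) = (-1.15, 2.3)
Step 2: at (-1.15, 2.3), ∇E = (-11.9, 18.7) → (-1.15, 2.3) − 0.05·(-11.9, 18.7) = (-0.555, 1.365)
Step 3: at (-0.555, 1.365), ∇E = (-8.84, 10.03) → (-0.555, 1.365) − 0.05·(-8.84, 10.03) = (-0.113, 0.8635)
∂E/∂p at (-0.113, 0.8635) = -6.953

-6.953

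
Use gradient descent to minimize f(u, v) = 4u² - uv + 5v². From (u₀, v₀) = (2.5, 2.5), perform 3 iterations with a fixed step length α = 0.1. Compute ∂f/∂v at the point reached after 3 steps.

∇f = (8u - v, -u + 10v)
Step 1: at (2.5, 2.5), ∇f = (17.5, 22.5) → (2.5, 2.5) − 0.1·(17.5, 22.5) = (0.75, 0.25)
Step 2: at (0.75, 0.25), ∇f = (5.75, 1.75) → (0.75, 0.25) − 0.1·(5.75, 1.75) = (0.175, 0.075)
Step 3: at (0.175, 0.075), ∇f = (1.325, 0.575) → (0.175, 0.075) − 0.1·(1.325, 0.575) = (0.0425, 0.0175)
∂f/∂v at (0.0425, 0.0175) = 0.1325

0.1325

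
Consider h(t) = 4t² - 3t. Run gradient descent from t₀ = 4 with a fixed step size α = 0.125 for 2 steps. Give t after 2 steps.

h′(t) = 8t - 3
Step 1: h′(4) = 29; t₁ = 4 − 0.125·29 = 0.375
Step 2: h′(0.375) = 0; t₂ = 0.375 − 0.125·0 = 0.375

0.375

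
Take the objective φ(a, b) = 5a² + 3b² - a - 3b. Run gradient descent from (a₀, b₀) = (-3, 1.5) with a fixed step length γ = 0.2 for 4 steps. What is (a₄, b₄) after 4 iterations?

∇φ = (10a - 1, 6b - 3)
Step 1: at (-3, 1.5), ∇φ = (-31, 6) → (-3, 1.5) − 0.2·(-31, 6) = (3.2, 0.3)
Step 2: at (3.2, 0.3), ∇φ = (31, -1.2) → (3.2, 0.3) − 0.2·(31, -1.2) = (-3, 0.54)
Step 3: at (-3, 0.54), ∇φ = (-31, 0.24) → (-3, 0.54) − 0.2·(-31, 0.24) = (3.2, 0.492)
Step 4: at (3.2, 0.492), ∇φ = (31, -0.048) → (3.2, 0.492) − 0.2·(31, -0.048) = (-3, 0.5016)

(-3, 0.5016)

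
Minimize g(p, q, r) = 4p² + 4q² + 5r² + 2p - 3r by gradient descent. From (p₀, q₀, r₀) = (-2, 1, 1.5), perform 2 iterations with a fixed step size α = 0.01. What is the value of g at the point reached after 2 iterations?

∇g = (8p + 2, 8q, 10r - 3)
(p₁, q₁, r₁) = (-2, 1, 1.5) − 0.01·(-14, 8, 12) = (-1.86, 0.92, 1.38)
(p₂, q₂, r₂) = (-1.86, 0.92, 1.38) − 0.01·(-12.88, 7.36, 10.8) = (-1.7312, 0.8464, 1.272)
g(-1.7312, 0.8464, 1.272) = 15.6653056

15.6653056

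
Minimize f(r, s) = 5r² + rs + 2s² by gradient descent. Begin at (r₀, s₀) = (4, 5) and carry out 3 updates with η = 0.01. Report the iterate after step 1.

(3.55, 4.76)

∇f = (10r + s, r + 4s)
(r₁, s₁) = (4, 5) − 0.01·(45, 24) = (3.55, 4.76)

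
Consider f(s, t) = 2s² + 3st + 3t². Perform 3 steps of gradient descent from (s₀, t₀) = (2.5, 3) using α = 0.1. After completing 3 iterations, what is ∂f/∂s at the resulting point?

0.3375

∇f = (4s + 3t, 3s + 6t)
(s₁, t₁) = (2.5, 3) − 0.1·(19, 25.5) = (0.6, 0.45)
(s₂, t₂) = (0.6, 0.45) − 0.1·(3.75, 4.5) = (0.225, 0)
(s₃, t₃) = (0.225, 0) − 0.1·(0.9, 0.675) = (0.135, -0.0675)
∂f/∂s at (0.135, -0.0675) = 0.3375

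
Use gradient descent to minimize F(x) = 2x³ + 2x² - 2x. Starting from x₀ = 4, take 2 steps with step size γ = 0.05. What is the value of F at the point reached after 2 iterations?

-1.33346875

F′(x) = 6x² + 4x - 2
x₁ = 4 − 0.05·110 = -1.5
x₂ = -1.5 − 0.05·5.5 = -1.775
F(-1.775) = -1.33346875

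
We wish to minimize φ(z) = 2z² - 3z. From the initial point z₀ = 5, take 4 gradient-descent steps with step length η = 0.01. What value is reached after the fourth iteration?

φ′(z) = 4z - 3
z₁ = 5 − 0.01·17 = 4.83
z₂ = 4.83 − 0.01·16.32 = 4.6668
z₃ = 4.6668 − 0.01·15.6672 = 4.510128
z₄ = 4.510128 − 0.01·15.040512 = 4.35972288

4.35972288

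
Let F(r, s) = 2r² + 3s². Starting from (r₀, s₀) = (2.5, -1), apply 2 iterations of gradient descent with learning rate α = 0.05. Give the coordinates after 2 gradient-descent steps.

∇F = (4r, 6s)
(r₁, s₁) = (2.5, -1) − 0.05·(10, -6) = (2, -0.7)
(r₂, s₂) = (2, -0.7) − 0.05·(8, -4.2) = (1.6, -0.49)

(1.6, -0.49)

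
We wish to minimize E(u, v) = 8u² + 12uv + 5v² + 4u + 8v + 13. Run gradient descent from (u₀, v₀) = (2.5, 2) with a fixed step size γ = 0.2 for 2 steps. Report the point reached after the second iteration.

(46.66, 34.64)

∇E = (16u + 12v + 4, 12u + 10v + 8)
(u₁, v₁) = (2.5, 2) − 0.2·(68, 58) = (-11.1, -9.6)
(u₂, v₂) = (-11.1, -9.6) − 0.2·(-288.8, -221.2) = (46.66, 34.64)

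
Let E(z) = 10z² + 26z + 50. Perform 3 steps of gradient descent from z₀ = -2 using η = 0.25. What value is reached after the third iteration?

43.5

E′(z) = 20z + 26
z₁ = -2 − 0.25·(-14) = 1.5
z₂ = 1.5 − 0.25·56 = -12.5
z₃ = -12.5 − 0.25·(-224) = 43.5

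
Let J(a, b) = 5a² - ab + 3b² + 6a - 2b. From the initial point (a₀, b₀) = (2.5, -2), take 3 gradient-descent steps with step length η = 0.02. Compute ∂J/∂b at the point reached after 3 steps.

∇J = (10a - b + 6, -a + 6b - 2)
(a₁, b₁) = (2.5, -2) − 0.02·(33, -16.5) = (1.84, -1.67)
(a₂, b₂) = (1.84, -1.67) − 0.02·(26.07, -13.86) = (1.3186, -1.3928)
(a₃, b₃) = (1.3186, -1.3928) − 0.02·(20.5788, -11.6754) = (0.907024, -1.159292)
∂J/∂b at (0.907024, -1.159292) = -9.862776

-9.862776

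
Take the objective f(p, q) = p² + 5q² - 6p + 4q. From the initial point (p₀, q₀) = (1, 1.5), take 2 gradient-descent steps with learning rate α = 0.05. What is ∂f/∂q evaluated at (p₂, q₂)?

4.75

∇f = (2p - 6, 10q + 4)
Step 1: at (1, 1.5), ∇f = (-4, 19) → (1, 1.5) − 0.05·(-4, 19) = (1.2, 0.55)
Step 2: at (1.2, 0.55), ∇f = (-3.6, 9.5) → (1.2, 0.55) − 0.05·(-3.6, 9.5) = (1.38, 0.075)
∂f/∂q at (1.38, 0.075) = 4.75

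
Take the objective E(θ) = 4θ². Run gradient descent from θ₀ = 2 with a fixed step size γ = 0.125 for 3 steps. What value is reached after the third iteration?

E′(θ) = 8θ
θ₁ = 2 − 0.125·16 = 0
θ₂ = 0 − 0.125·0 = 0
θ₃ = 0 − 0.125·0 = 0

0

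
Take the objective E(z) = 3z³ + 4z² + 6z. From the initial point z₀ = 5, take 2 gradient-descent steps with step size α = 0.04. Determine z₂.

-16.489216

E′(z) = 9z² + 8z + 6
Step 1: E′(5) = 271; z₁ = 5 − 0.04·271 = -5.84
Step 2: E′(-5.84) = 266.2304; z₂ = -5.84 − 0.04·266.2304 = -16.489216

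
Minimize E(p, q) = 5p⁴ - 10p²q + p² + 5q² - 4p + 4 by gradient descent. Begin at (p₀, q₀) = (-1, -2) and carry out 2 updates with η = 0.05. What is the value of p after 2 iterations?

∇E = (20p³ - 20pq + 2p - 4, -10p² + 10q)
(p₁, q₁) = (-1, -2) − 0.05·(-66, -30) = (2.3, -0.5)
(p₂, q₂) = (2.3, -0.5) − 0.05·(266.94, -57.9) = (-11.047, 2.395)
p = -11.047

-11.047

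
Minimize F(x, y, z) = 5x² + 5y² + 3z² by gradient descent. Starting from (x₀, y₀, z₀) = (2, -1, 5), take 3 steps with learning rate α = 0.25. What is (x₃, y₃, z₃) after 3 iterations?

(-6.75, 3.375, -0.625)

∇F = (10x, 10y, 6z)
Step 1: at (2, -1, 5), ∇F = (20, -10, 30) → (2, -1, 5) − 0.25·(20, -10, 30) = (-3, 1.5, -2.5)
Step 2: at (-3, 1.5, -2.5), ∇F = (-30, 15, -15) → (-3, 1.5, -2.5) − 0.25·(-30, 15, -15) = (4.5, -2.25, 1.25)
Step 3: at (4.5, -2.25, 1.25), ∇F = (45, -22.5, 7.5) → (4.5, -2.25, 1.25) − 0.25·(45, -22.5, 7.5) = (-6.75, 3.375, -0.625)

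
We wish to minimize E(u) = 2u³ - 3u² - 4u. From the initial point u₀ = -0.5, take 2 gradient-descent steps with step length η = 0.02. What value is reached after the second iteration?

-0.522412

E′(u) = 6u² - 6u - 4
u₁ = -0.5 − 0.02·0.5 = -0.51
u₂ = -0.51 − 0.02·0.6206 = -0.522412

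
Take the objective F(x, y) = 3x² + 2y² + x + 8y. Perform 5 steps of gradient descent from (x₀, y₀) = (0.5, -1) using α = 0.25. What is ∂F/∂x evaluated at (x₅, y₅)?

∇F = (6x + 1, 4y + 8)
(x₁, y₁) = (0.5, -1) − 0.25·(4, 4) = (-0.5, -2)
(x₂, y₂) = (-0.5, -2) − 0.25·(-2, 0) = (0, -2)
(x₃, y₃) = (0, -2) − 0.25·(1, 0) = (-0.25, -2)
(x₄, y₄) = (-0.25, -2) − 0.25·(-0.5, 0) = (-0.125, -2)
(x₅, y₅) = (-0.125, -2) − 0.25·(0.25, 0) = (-0.1875, -2)
∂F/∂x at (-0.1875, -2) = -0.125

-0.125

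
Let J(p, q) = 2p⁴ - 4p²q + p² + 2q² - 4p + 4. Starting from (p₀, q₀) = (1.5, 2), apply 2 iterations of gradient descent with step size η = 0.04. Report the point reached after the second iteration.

∇J = (8p³ - 8pq + 2p - 4, -4p² + 4q)
(p₁, q₁) = (1.5, 2) − 0.04·(2, -1) = (1.42, 2.04)
(p₂, q₂) = (1.42, 2.04) − 0.04·(-1.428096, 0.0944) = (1.47712384, 2.036224)

(1.47712384, 2.036224)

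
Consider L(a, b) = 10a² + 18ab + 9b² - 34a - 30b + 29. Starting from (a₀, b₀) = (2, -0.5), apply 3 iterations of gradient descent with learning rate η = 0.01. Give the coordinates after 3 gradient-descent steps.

(2.060024, -0.438404)

∇L = (20a + 18b - 34, 18a + 18b - 30)
(a₁, b₁) = (2, -0.5) − 0.01·(-3, -3) = (2.03, -0.47)
(a₂, b₂) = (2.03, -0.47) − 0.01·(-1.86, -1.92) = (2.0486, -0.4508)
(a₃, b₃) = (2.0486, -0.4508) − 0.01·(-1.1424, -1.2396) = (2.060024, -0.438404)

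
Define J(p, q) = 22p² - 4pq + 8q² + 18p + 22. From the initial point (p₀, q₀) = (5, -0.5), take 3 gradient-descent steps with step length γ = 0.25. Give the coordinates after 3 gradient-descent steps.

(-5599, 775.5)

∇J = (44p - 4q + 18, -4p + 16q)
Step 1: at (5, -0.5), ∇J = (240, -28) → (5, -0.5) − 0.25·(240, -28) = (-55, 6.5)
Step 2: at (-55, 6.5), ∇J = (-2428, 324) → (-55, 6.5) − 0.25·(-2428, 324) = (552, -74.5)
Step 3: at (552, -74.5), ∇J = (24604, -3400) → (552, -74.5) − 0.25·(24604, -3400) = (-5599, 775.5)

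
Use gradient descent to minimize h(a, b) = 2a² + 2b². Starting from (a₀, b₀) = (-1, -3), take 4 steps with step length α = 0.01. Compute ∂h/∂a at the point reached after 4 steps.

-3.39738624

∇h = (4a, 4b)
Step 1: at (-1, -3), ∇h = (-4, -12) → (-1, -3) − 0.01·(-4, -12) = (-0.96, -2.88)
Step 2: at (-0.96, -2.88), ∇h = (-3.84, -11.52) → (-0.96, -2.88) − 0.01·(-3.84, -11.52) = (-0.9216, -2.7648)
Step 3: at (-0.9216, -2.7648), ∇h = (-3.6864, -11.0592) → (-0.9216, -2.7648) − 0.01·(-3.6864, -11.0592) = (-0.884736, -2.654208)
Step 4: at (-0.884736, -2.654208), ∇h = (-3.538944, -10.616832) → (-0.884736, -2.654208) − 0.01·(-3.538944, -10.616832) = (-0.84934656, -2.54803968)
∂h/∂a at (-0.84934656, -2.54803968) = -3.39738624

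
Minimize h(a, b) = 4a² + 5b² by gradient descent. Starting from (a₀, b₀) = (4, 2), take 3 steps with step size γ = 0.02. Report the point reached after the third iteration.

∇h = (8a, 10b)
(a₁, b₁) = (4, 2) − 0.02·(32, 20) = (3.36, 1.6)
(a₂, b₂) = (3.36, 1.6) − 0.02·(26.88, 16) = (2.8224, 1.28)
(a₃, b₃) = (2.8224, 1.28) − 0.02·(22.5792, 12.8) = (2.370816, 1.024)

(2.370816, 1.024)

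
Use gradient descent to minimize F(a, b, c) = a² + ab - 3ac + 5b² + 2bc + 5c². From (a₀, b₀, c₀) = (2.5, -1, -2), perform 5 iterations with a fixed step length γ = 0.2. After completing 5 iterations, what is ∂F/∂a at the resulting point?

-33.8992

∇F = (2a + b - 3c, a + 10b + 2c, -3a + 2b + 10c)
Step 1: at (2.5, -1, -2), ∇F = (10, -11.5, -29.5) → (2.5, -1, -2) − 0.2·(10, -11.5, -29.5) = (0.5, 1.3, 3.9)
Step 2: at (0.5, 1.3, 3.9), ∇F = (-9.4, 21.3, 40.1) → (0.5, 1.3, 3.9) − 0.2·(-9.4, 21.3, 40.1) = (2.38, -2.96, -4.12)
Step 3: at (2.38, -2.96, -4.12), ∇F = (14.16, -35.46, -54.26) → (2.38, -2.96, -4.12) − 0.2·(14.16, -35.46, -54.26) = (-0.452, 4.132, 6.732)
Step 4: at (-0.452, 4.132, 6.732), ∇F = (-16.968, 54.332, 76.94) → (-0.452, 4.132, 6.732) − 0.2·(-16.968, 54.332, 76.94) = (2.9416, -6.7344, -8.656)
Step 5: at (2.9416, -6.7344, -8.656), ∇F = (25.1168, -81.7144, -108.8536) → (2.9416, -6.7344, -8.656) − 0.2·(25.1168, -81.7144, -108.8536) = (-2.08176, 9.60848, 13.11472)
∂F/∂a at (-2.08176, 9.60848, 13.11472) = -33.8992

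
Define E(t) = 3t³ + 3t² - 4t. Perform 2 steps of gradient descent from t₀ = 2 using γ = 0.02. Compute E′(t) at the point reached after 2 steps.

E′(t) = 9t² + 6t - 4
Step 1: E′(2) = 44; t₁ = 2 − 0.02·44 = 1.12
Step 2: E′(1.12) = 14.0096; t₂ = 1.12 − 0.02·14.0096 = 0.839808
E′(t) at (0.839808) = 7.386345291776

7.386345291776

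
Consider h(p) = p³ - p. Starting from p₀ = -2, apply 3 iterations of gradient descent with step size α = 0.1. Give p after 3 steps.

-16.1659067

h′(p) = 3p² - 1
Step 1: h′(-2) = 11; p₁ = -2 − 0.1·11 = -3.1
Step 2: h′(-3.1) = 27.83; p₂ = -3.1 − 0.1·27.83 = -5.883
Step 3: h′(-5.883) = 102.829067; p₃ = -5.883 − 0.1·102.829067 = -16.1659067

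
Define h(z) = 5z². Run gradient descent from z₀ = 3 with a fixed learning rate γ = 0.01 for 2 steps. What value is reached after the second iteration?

2.43

h′(z) = 10z
Step 1: h′(3) = 30; z₁ = 3 − 0.01·30 = 2.7
Step 2: h′(2.7) = 27; z₂ = 2.7 − 0.01·27 = 2.43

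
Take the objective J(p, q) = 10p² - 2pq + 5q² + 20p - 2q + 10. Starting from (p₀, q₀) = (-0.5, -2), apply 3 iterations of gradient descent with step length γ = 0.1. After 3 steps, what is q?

0.184

∇J = (20p - 2q + 20, -2p + 10q - 2)
Step 1: at (-0.5, -2), ∇J = (14, -21) → (-0.5, -2) − 0.1·(14, -21) = (-1.9, 0.1)
Step 2: at (-1.9, 0.1), ∇J = (-18.2, 2.8) → (-1.9, 0.1) − 0.1·(-18.2, 2.8) = (-0.08, -0.18)
Step 3: at (-0.08, -0.18), ∇J = (18.76, -3.64) → (-0.08, -0.18) − 0.1·(18.76, -3.64) = (-1.956, 0.184)
q = 0.184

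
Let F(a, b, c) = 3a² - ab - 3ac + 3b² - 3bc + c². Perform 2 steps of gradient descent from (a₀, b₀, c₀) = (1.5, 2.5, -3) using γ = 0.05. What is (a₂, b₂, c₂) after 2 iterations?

∇F = (6a - b - 3c, -a + 6b - 3c, -3a - 3b + 2c)
Step 1: at (1.5, 2.5, -3), ∇F = (15.5, 22.5, -18) → (1.5, 2.5, -3) − 0.05·(15.5, 22.5, -18) = (0.725, 1.375, -2.1)
Step 2: at (0.725, 1.375, -2.1), ∇F = (9.275, 13.825, -10.5) → (0.725, 1.375, -2.1) − 0.05·(9.275, 13.825, -10.5) = (0.26125, 0.68375, -1.575)

(0.26125, 0.68375, -1.575)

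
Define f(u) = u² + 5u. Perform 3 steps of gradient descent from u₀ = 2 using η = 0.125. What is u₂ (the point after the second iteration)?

0.03125

f′(u) = 2u + 5
u₁ = 2 − 0.125·9 = 0.875
u₂ = 0.875 − 0.125·6.75 = 0.03125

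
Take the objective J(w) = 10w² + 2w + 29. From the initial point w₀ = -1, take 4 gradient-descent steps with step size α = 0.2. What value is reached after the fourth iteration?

J′(w) = 20w + 2
Step 1: J′(-1) = -18; w₁ = -1 − 0.2·(-18) = 2.6
Step 2: J′(2.6) = 54; w₂ = 2.6 − 0.2·54 = -8.2
Step 3: J′(-8.2) = -162; w₃ = -8.2 − 0.2·(-162) = 24.2
Step 4: J′(24.2) = 486; w₄ = 24.2 − 0.2·486 = -73

-73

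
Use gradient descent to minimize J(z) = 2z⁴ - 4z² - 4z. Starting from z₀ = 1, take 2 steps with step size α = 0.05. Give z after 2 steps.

J′(z) = 8z³ - 8z - 4
Step 1: J′(1) = -4; z₁ = 1 − 0.05·(-4) = 1.2
Step 2: J′(1.2) = 0.224; z₂ = 1.2 − 0.05·0.224 = 1.1888

1.1888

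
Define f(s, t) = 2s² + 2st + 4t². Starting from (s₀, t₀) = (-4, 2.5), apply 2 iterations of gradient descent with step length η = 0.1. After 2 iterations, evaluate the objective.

∇f = (4s + 2t, 2s + 8t)
Step 1: at (-4, 2.5), ∇f = (-11, 12) → (-4, 2.5) − 0.1·(-11, 12) = (-2.9, 1.3)
Step 2: at (-2.9, 1.3), ∇f = (-9, 4.6) → (-2.9, 1.3) − 0.1·(-9, 4.6) = (-2, 0.84)
f(-2, 0.84) = 7.4624

7.4624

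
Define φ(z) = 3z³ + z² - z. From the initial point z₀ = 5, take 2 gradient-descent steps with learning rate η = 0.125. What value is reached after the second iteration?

-679.6328125

φ′(z) = 9z² + 2z - 1
z₁ = 5 − 0.125·234 = -24.25
z₂ = -24.25 − 0.125·5243.0625 = -679.6328125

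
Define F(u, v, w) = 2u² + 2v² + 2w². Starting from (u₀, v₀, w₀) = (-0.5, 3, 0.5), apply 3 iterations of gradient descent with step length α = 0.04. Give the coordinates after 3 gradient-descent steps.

∇F = (4u, 4v, 4w)
(u₁, v₁, w₁) = (-0.5, 3, 0.5) − 0.04·(-2, 12, 2) = (-0.42, 2.52, 0.42)
(u₂, v₂, w₂) = (-0.42, 2.52, 0.42) − 0.04·(-1.68, 10.08, 1.68) = (-0.3528, 2.1168, 0.3528)
(u₃, v₃, w₃) = (-0.3528, 2.1168, 0.3528) − 0.04·(-1.4112, 8.4672, 1.4112) = (-0.296352, 1.778112, 0.296352)

(-0.296352, 1.778112, 0.296352)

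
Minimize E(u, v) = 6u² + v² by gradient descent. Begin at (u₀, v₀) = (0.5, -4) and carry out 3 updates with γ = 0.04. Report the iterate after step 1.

(0.26, -3.68)

∇E = (12u, 2v)
(u₁, v₁) = (0.5, -4) − 0.04·(6, -8) = (0.26, -3.68)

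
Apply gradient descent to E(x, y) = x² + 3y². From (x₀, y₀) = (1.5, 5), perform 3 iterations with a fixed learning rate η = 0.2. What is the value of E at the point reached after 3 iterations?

∇E = (2x, 6y)
Step 1: at (1.5, 5), ∇E = (3, 30) → (1.5, 5) − 0.2·(3, 30) = (0.9, -1)
Step 2: at (0.9, -1), ∇E = (1.8, -6) → (0.9, -1) − 0.2·(1.8, -6) = (0.54, 0.2)
Step 3: at (0.54, 0.2), ∇E = (1.08, 1.2) → (0.54, 0.2) − 0.2·(1.08, 1.2) = (0.324, -0.04)
E(0.324, -0.04) = 0.109776

0.109776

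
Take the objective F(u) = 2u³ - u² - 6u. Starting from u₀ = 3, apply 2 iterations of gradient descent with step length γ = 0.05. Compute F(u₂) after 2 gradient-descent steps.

-5.082747354

F′(u) = 6u² - 2u - 6
Step 1: F′(3) = 42; u₁ = 3 − 0.05·42 = 0.9
Step 2: F′(0.9) = -2.94; u₂ = 0.9 − 0.05·(-2.94) = 1.047
F(1.047) = -5.082747354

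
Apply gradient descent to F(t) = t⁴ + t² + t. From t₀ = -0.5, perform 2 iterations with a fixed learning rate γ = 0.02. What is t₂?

F′(t) = 4t³ + 2t + 1
t₁ = -0.5 − 0.02·(-0.5) = -0.49
t₂ = -0.49 − 0.02·(-0.450596) = -0.48098808

-0.48098808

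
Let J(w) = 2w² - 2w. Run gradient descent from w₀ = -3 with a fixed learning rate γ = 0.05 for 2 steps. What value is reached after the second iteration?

J′(w) = 4w - 2
w₁ = -3 − 0.05·(-14) = -2.3
w₂ = -2.3 − 0.05·(-11.2) = -1.74

-1.74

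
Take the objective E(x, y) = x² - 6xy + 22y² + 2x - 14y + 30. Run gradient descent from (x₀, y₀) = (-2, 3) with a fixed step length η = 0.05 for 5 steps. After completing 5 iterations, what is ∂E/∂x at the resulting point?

∇E = (2x - 6y + 2, -6x + 44y - 14)
(x₁, y₁) = (-2, 3) − 0.05·(-20, 130) = (-1, -3.5)
(x₂, y₂) = (-1, -3.5) − 0.05·(21, -162) = (-2.05, 4.6)
(x₃, y₃) = (-2.05, 4.6) − 0.05·(-29.7, 200.7) = (-0.565, -5.435)
(x₄, y₄) = (-0.565, -5.435) − 0.05·(33.48, -249.75) = (-2.239, 7.0525)
(x₅, y₅) = (-2.239, 7.0525) − 0.05·(-44.793, 309.744) = (0.00065, -8.4347)
∂E/∂x at (0.00065, -8.4347) = 52.6095

52.6095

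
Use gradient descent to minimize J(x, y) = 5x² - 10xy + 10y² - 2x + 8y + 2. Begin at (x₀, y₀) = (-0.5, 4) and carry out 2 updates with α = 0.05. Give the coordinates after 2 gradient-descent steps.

∇J = (10x - 10y - 2, -10x + 20y + 8)
(x₁, y₁) = (-0.5, 4) − 0.05·(-47, 93) = (1.85, -0.65)
(x₂, y₂) = (1.85, -0.65) − 0.05·(23, -23.5) = (0.7, 0.525)

(0.7, 0.525)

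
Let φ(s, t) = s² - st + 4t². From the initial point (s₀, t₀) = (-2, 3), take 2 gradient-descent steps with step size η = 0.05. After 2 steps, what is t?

∇φ = (2s - t, -s + 8t)
Step 1: at (-2, 3), ∇φ = (-7, 26) → (-2, 3) − 0.05·(-7, 26) = (-1.65, 1.7)
Step 2: at (-1.65, 1.7), ∇φ = (-5, 15.25) → (-1.65, 1.7) − 0.05·(-5, 15.25) = (-1.4, 0.9375)
t = 0.9375

0.9375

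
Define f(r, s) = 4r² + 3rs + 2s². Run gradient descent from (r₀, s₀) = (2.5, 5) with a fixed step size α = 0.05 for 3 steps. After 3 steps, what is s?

2.2440625

∇f = (8r + 3s, 3r + 4s)
Step 1: at (2.5, 5), ∇f = (35, 27.5) → (2.5, 5) − 0.05·(35, 27.5) = (0.75, 3.625)
Step 2: at (0.75, 3.625), ∇f = (16.875, 16.75) → (0.75, 3.625) − 0.05·(16.875, 16.75) = (-0.09375, 2.7875)
Step 3: at (-0.09375, 2.7875), ∇f = (7.6125, 10.86875) → (-0.09375, 2.7875) − 0.05·(7.6125, 10.86875) = (-0.474375, 2.2440625)
s = 2.2440625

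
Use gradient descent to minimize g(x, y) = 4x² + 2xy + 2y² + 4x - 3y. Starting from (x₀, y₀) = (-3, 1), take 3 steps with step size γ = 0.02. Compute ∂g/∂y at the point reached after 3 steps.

∇g = (8x + 2y + 4, 2x + 4y - 3)
Step 1: at (-3, 1), ∇g = (-18, -5) → (-3, 1) − 0.02·(-18, -5) = (-2.64, 1.1)
Step 2: at (-2.64, 1.1), ∇g = (-14.92, -3.88) → (-2.64, 1.1) − 0.02·(-14.92, -3.88) = (-2.3416, 1.1776)
Step 3: at (-2.3416, 1.1776), ∇g = (-12.3776, -2.9728) → (-2.3416, 1.1776) − 0.02·(-12.3776, -2.9728) = (-2.094048, 1.237056)
∂g/∂y at (-2.094048, 1.237056) = -2.239872

-2.239872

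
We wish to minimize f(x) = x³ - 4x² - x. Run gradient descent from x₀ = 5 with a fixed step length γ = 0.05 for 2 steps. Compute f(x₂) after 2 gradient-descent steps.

-11.920290122875

f′(x) = 3x² - 8x - 1
x₁ = 5 − 0.05·34 = 3.3
x₂ = 3.3 − 0.05·5.27 = 3.0365
f(3.0365) = -11.920290122875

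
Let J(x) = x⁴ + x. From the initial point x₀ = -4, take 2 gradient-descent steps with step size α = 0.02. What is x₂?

0.97352

J′(x) = 4x³ + 1
Step 1: J′(-4) = -255; x₁ = -4 − 0.02·(-255) = 1.1
Step 2: J′(1.1) = 6.324; x₂ = 1.1 − 0.02·6.324 = 0.97352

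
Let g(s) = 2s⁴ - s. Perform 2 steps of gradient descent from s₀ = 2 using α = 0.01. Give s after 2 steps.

1.17429176

g′(s) = 8s³ - 1
s₁ = 2 − 0.01·63 = 1.37
s₂ = 1.37 − 0.01·19.570824 = 1.17429176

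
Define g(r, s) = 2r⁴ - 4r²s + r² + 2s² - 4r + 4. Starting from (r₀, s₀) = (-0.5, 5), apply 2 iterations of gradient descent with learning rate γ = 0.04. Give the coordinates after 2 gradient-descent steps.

(-1.87228288, 3.741376)

∇g = (8r³ - 8rs + 2r - 4, -4r² + 4s)
(r₁, s₁) = (-0.5, 5) − 0.04·(14, 19) = (-1.06, 4.24)
(r₂, s₂) = (-1.06, 4.24) − 0.04·(20.307072, 12.4656) = (-1.87228288, 3.741376)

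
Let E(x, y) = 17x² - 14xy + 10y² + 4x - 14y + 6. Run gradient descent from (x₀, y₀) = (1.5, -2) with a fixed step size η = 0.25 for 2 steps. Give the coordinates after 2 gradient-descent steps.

∇E = (34x - 14y + 4, -14x + 20y - 14)
Step 1: at (1.5, -2), ∇E = (83, -75) → (1.5, -2) − 0.25·(83, -75) = (-19.25, 16.75)
Step 2: at (-19.25, 16.75), ∇E = (-885, 590.5) → (-19.25, 16.75) − 0.25·(-885, 590.5) = (202, -130.875)

(202, -130.875)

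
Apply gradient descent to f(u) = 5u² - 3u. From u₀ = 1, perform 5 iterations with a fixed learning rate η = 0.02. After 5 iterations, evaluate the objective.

-0.18693325312

f′(u) = 10u - 3
Step 1: f′(1) = 7; u₁ = 1 − 0.02·7 = 0.86
Step 2: f′(0.86) = 5.6; u₂ = 0.86 − 0.02·5.6 = 0.748
Step 3: f′(0.748) = 4.48; u₃ = 0.748 − 0.02·4.48 = 0.6584
Step 4: f′(0.6584) = 3.584; u₄ = 0.6584 − 0.02·3.584 = 0.58672
Step 5: f′(0.58672) = 2.8672; u₅ = 0.58672 − 0.02·2.8672 = 0.529376
f(0.529376) = -0.18693325312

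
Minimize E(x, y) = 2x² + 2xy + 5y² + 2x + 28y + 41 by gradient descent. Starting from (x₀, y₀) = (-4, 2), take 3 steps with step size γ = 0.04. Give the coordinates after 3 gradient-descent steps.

(-2.66688, -1.22432)

∇E = (4x + 2y + 2, 2x + 10y + 28)
(x₁, y₁) = (-4, 2) − 0.04·(-10, 40) = (-3.6, 0.4)
(x₂, y₂) = (-3.6, 0.4) − 0.04·(-11.6, 24.8) = (-3.136, -0.592)
(x₃, y₃) = (-3.136, -0.592) − 0.04·(-11.728, 15.808) = (-2.66688, -1.22432)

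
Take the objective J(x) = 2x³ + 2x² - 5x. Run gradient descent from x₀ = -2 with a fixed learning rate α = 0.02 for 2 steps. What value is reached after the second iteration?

J′(x) = 6x² + 4x - 5
x₁ = -2 − 0.02·11 = -2.22
x₂ = -2.22 − 0.02·15.6904 = -2.533808

-2.533808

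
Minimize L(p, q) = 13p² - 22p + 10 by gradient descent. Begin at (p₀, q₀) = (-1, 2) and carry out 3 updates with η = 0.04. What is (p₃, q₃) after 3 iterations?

(0.846272, 2)

∇L = (26p - 22, 0)
Step 1: at (-1, 2), ∇L = (-48, 0) → (-1, 2) − 0.04·(-48, 0) = (0.92, 2)
Step 2: at (0.92, 2), ∇L = (1.92, 0) → (0.92, 2) − 0.04·(1.92, 0) = (0.8432, 2)
Step 3: at (0.8432, 2), ∇L = (-0.0768, 0) → (0.8432, 2) − 0.04·(-0.0768, 0) = (0.846272, 2)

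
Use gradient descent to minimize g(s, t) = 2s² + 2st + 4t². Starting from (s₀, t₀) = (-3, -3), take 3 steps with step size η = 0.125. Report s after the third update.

∇g = (4s + 2t, 2s + 8t)
(s₁, t₁) = (-3, -3) − 0.125·(-18, -30) = (-0.75, 0.75)
(s₂, t₂) = (-0.75, 0.75) − 0.125·(-1.5, 4.5) = (-0.5625, 0.1875)
(s₃, t₃) = (-0.5625, 0.1875) − 0.125·(-1.875, 0.375) = (-0.328125, 0.140625)
s = -0.328125

-0.328125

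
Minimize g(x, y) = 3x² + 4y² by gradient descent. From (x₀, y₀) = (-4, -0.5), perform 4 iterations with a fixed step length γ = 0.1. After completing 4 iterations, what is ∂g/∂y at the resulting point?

-0.0064

∇g = (6x, 8y)
Step 1: at (-4, -0.5), ∇g = (-24, -4) → (-4, -0.5) − 0.1·(-24, -4) = (-1.6, -0.1)
Step 2: at (-1.6, -0.1), ∇g = (-9.6, -0.8) → (-1.6, -0.1) − 0.1·(-9.6, -0.8) = (-0.64, -0.02)
Step 3: at (-0.64, -0.02), ∇g = (-3.84, -0.16) → (-0.64, -0.02) − 0.1·(-3.84, -0.16) = (-0.256, -0.004)
Step 4: at (-0.256, -0.004), ∇g = (-1.536, -0.032) → (-0.256, -0.004) − 0.1·(-1.536, -0.032) = (-0.1024, -0.0008)
∂g/∂y at (-0.1024, -0.0008) = -0.0064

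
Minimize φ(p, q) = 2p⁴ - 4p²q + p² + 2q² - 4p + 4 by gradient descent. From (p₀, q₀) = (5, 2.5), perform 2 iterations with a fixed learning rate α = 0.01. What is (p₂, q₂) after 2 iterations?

(0.31075328, 3.923344)

∇φ = (8p³ - 8pq + 2p - 4, -4p² + 4q)
Step 1: at (5, 2.5), ∇φ = (906, -90) → (5, 2.5) − 0.01·(906, -90) = (-4.06, 3.4)
Step 2: at (-4.06, 3.4), ∇φ = (-437.075328, -52.3344) → (-4.06, 3.4) − 0.01·(-437.075328, -52.3344) = (0.31075328, 3.923344)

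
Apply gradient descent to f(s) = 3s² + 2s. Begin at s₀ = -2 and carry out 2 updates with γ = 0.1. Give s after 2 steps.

-0.6

f′(s) = 6s + 2
Step 1: f′(-2) = -10; s₁ = -2 − 0.1·(-10) = -1
Step 2: f′(-1) = -4; s₂ = -1 − 0.1·(-4) = -0.6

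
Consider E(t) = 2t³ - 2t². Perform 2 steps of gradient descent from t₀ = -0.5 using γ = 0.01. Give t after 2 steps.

-0.5735735

E′(t) = 6t² - 4t
Step 1: E′(-0.5) = 3.5; t₁ = -0.5 − 0.01·3.5 = -0.535
Step 2: E′(-0.535) = 3.85735; t₂ = -0.535 − 0.01·3.85735 = -0.5735735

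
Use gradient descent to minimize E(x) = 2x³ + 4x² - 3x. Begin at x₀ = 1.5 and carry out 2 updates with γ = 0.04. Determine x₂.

0.4416

E′(x) = 6x² + 8x - 3
x₁ = 1.5 − 0.04·22.5 = 0.6
x₂ = 0.6 − 0.04·3.96 = 0.4416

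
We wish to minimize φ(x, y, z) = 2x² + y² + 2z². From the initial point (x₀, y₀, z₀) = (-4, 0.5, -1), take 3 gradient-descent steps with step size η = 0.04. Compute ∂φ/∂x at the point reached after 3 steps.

∇φ = (4x, 2y, 4z)
Step 1: at (-4, 0.5, -1), ∇φ = (-16, 1, -4) → (-4, 0.5, -1) − 0.04·(-16, 1, -4) = (-3.36, 0.46, -0.84)
Step 2: at (-3.36, 0.46, -0.84), ∇φ = (-13.44, 0.92, -3.36) → (-3.36, 0.46, -0.84) − 0.04·(-13.44, 0.92, -3.36) = (-2.8224, 0.4232, -0.7056)
Step 3: at (-2.8224, 0.4232, -0.7056), ∇φ = (-11.2896, 0.8464, -2.8224) → (-2.8224, 0.4232, -0.7056) − 0.04·(-11.2896, 0.8464, -2.8224) = (-2.370816, 0.389344, -0.592704)
∂φ/∂x at (-2.370816, 0.389344, -0.592704) = -9.483264

-9.483264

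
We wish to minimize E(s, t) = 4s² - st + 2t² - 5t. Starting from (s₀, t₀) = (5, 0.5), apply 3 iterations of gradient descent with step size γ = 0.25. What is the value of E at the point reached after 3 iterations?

∇E = (8s - t, -s + 4t - 5)
Step 1: at (5, 0.5), ∇E = (39.5, -8) → (5, 0.5) − 0.25·(39.5, -8) = (-4.875, 2.5)
Step 2: at (-4.875, 2.5), ∇E = (-41.5, 9.875) → (-4.875, 2.5) − 0.25·(-41.5, 9.875) = (5.5, 0.03125)
Step 3: at (5.5, 0.03125), ∇E = (43.96875, -10.375) → (5.5, 0.03125) − 0.25·(43.96875, -10.375) = (-5.4921875, 2.625)
E(-5.4921875, 2.625) = 135.729736328125

135.729736328125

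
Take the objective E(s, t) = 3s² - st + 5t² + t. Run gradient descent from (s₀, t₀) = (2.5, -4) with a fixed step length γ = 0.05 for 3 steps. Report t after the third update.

∇E = (6s - t, -s + 10t + 1)
Step 1: at (2.5, -4), ∇E = (19, -41.5) → (2.5, -4) − 0.05·(19, -41.5) = (1.55, -1.925)
Step 2: at (1.55, -1.925), ∇E = (11.225, -19.8) → (1.55, -1.925) − 0.05·(11.225, -19.8) = (0.98875, -0.935)
Step 3: at (0.98875, -0.935), ∇E = (6.8675, -9.33875) → (0.98875, -0.935) − 0.05·(6.8675, -9.33875) = (0.645375, -0.4680625)
t = -0.4680625

-0.4680625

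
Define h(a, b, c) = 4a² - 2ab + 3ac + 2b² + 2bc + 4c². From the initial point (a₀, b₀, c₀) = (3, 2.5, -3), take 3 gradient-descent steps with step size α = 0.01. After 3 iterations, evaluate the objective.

∇h = (8a - 2b + 3c, -2a + 4b + 2c, 3a + 2b + 8c)
Step 1: at (3, 2.5, -3), ∇h = (10, -2, -10) → (3, 2.5, -3) − 0.01·(10, -2, -10) = (2.9, 2.52, -2.9)
Step 2: at (2.9, 2.52, -2.9), ∇h = (9.46, -1.52, -9.46) → (2.9, 2.52, -2.9) − 0.01·(9.46, -1.52, -9.46) = (2.8054, 2.5352, -2.8054)
Step 3: at (2.8054, 2.5352, -2.8054), ∇h = (8.9566, -1.0808, -8.9566) → (2.8054, 2.5352, -2.8054) − 0.01·(8.9566, -1.0808, -8.9566) = (2.715834, 2.546008, -2.715834)
h(2.715834, 2.546008, -2.715834) = 22.18494468722

22.18494468722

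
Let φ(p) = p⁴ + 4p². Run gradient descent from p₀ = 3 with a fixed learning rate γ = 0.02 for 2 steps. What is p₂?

φ′(p) = 4p³ + 8p
Step 1: φ′(3) = 132; p₁ = 3 − 0.02·132 = 0.36
Step 2: φ′(0.36) = 3.066624; p₂ = 0.36 − 0.02·3.066624 = 0.29866752

0.29866752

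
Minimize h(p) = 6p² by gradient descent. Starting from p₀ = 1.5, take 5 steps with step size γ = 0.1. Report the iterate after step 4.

h′(p) = 12p
Step 1: h′(1.5) = 18; p₁ = 1.5 − 0.1·18 = -0.3
Step 2: h′(-0.3) = -3.6; p₂ = -0.3 − 0.1·(-3.6) = 0.06
Step 3: h′(0.06) = 0.72; p₃ = 0.06 − 0.1·0.72 = -0.012
Step 4: h′(-0.012) = -0.144; p₄ = -0.012 − 0.1·(-0.144) = 0.0024

0.0024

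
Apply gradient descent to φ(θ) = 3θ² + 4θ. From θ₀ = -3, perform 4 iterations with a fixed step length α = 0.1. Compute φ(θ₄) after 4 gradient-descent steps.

φ′(θ) = 6θ + 4
θ₁ = -3 − 0.1·(-14) = -1.6
θ₂ = -1.6 − 0.1·(-5.6) = -1.04
θ₃ = -1.04 − 0.1·(-2.24) = -0.816
θ₄ = -0.816 − 0.1·(-0.896) = -0.7264
φ(-0.7264) = -1.32262912

-1.32262912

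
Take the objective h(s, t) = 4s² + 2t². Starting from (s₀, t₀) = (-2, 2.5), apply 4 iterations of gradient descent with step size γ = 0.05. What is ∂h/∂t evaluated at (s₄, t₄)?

∇h = (8s, 4t)
Step 1: at (-2, 2.5), ∇h = (-16, 10) → (-2, 2.5) − 0.05·(-16, 10) = (-1.2, 2)
Step 2: at (-1.2, 2), ∇h = (-9.6, 8) → (-1.2, 2) − 0.05·(-9.6, 8) = (-0.72, 1.6)
Step 3: at (-0.72, 1.6), ∇h = (-5.76, 6.4) → (-0.72, 1.6) − 0.05·(-5.76, 6.4) = (-0.432, 1.28)
Step 4: at (-0.432, 1.28), ∇h = (-3.456, 5.12) → (-0.432, 1.28) − 0.05·(-3.456, 5.12) = (-0.2592, 1.024)
∂h/∂t at (-0.2592, 1.024) = 4.096

4.096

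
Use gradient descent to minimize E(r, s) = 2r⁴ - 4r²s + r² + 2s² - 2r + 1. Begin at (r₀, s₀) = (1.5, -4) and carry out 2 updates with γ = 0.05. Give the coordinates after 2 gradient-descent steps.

∇E = (8r³ - 8rs + 2r - 2, -4r² + 4s)
(r₁, s₁) = (1.5, -4) − 0.05·(76, -25) = (-2.3, -2.75)
(r₂, s₂) = (-2.3, -2.75) − 0.05·(-154.536, -32.16) = (5.4268, -1.142)

(5.4268, -1.142)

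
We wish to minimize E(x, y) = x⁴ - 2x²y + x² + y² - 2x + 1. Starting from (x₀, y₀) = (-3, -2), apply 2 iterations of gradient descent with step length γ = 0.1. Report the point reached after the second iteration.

(-522.52, 24.36)

∇E = (4x³ - 4xy + 2x - 2, -2x² + 2y)
(x₁, y₁) = (-3, -2) − 0.1·(-140, -22) = (11, 0.2)
(x₂, y₂) = (11, 0.2) − 0.1·(5335.2, -241.6) = (-522.52, 24.36)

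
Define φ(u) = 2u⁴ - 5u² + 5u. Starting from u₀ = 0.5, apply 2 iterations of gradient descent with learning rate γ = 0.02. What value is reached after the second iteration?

0.45830528

φ′(u) = 8u³ - 10u + 5
Step 1: φ′(0.5) = 1; u₁ = 0.5 − 0.02·1 = 0.48
Step 2: φ′(0.48) = 1.084736; u₂ = 0.48 − 0.02·1.084736 = 0.45830528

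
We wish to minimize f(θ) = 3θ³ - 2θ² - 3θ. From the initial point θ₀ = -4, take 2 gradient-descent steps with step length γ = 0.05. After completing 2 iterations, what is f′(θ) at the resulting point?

54028.182735140625

f′(θ) = 9θ² - 4θ - 3
Step 1: f′(-4) = 157; θ₁ = -4 − 0.05·157 = -11.85
Step 2: f′(-11.85) = 1308.2025; θ₂ = -11.85 − 0.05·1308.2025 = -77.260125
f′(θ) at (-77.260125) = 54028.182735140625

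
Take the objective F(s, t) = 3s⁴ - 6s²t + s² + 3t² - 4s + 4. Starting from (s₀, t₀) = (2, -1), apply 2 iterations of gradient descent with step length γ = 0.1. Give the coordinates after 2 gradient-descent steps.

(1168.4, 60.8)

∇F = (12s³ - 12st + 2s - 4, -6s² + 6t)
(s₁, t₁) = (2, -1) − 0.1·(120, -30) = (-10, 2)
(s₂, t₂) = (-10, 2) − 0.1·(-11784, -588) = (1168.4, 60.8)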